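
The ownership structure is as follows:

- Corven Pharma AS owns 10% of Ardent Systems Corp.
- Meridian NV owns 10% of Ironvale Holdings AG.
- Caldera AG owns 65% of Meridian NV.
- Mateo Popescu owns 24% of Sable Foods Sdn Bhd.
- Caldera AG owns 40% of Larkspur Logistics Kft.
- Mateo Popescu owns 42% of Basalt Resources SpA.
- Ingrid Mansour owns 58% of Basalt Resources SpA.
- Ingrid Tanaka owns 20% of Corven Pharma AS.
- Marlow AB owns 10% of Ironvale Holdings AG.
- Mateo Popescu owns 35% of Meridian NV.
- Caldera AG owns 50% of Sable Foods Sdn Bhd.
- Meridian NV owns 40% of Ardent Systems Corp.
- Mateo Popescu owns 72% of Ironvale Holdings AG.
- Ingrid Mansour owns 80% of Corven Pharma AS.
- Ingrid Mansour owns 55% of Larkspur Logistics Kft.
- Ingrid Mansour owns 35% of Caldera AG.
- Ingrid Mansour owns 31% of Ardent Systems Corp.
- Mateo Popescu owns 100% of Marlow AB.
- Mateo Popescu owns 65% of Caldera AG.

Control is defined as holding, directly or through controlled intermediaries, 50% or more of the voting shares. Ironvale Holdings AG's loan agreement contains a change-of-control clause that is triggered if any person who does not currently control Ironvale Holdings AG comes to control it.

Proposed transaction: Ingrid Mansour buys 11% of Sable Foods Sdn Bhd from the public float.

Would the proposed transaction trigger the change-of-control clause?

No

The purchase changes only Ingrid Mansour's holdings, so Ingrid Mansour is the only person who could newly come to control Ironvale.
Ingrid Mansour holds 80% of Corven, so Ingrid Mansour controls Corven.
Ingrid Mansour holds 58% of Basalt, so Ingrid Mansour controls Basalt.
Ingrid Mansour holds 55% of Larkspur, so Ingrid Mansour controls Larkspur.
Neither Ingrid Mansour nor any entity Ingrid Mansour controls holds any voting interest in Ironvale.
So before the transaction, Ingrid Mansour does not control Ironvale.
After the purchase, Ingrid Mansour holds 11% of Sable directly.
Ingrid Mansour's side now holds 11% of Sable, not ≥ 50%, so Ingrid Mansour still does not control Sable.
After the transaction, neither Ingrid Mansour nor any entity Ingrid Mansour controls holds a voting interest in Ironvale, so Ingrid Mansour still does not control it.
No new person acquires control, so the clause is not triggered.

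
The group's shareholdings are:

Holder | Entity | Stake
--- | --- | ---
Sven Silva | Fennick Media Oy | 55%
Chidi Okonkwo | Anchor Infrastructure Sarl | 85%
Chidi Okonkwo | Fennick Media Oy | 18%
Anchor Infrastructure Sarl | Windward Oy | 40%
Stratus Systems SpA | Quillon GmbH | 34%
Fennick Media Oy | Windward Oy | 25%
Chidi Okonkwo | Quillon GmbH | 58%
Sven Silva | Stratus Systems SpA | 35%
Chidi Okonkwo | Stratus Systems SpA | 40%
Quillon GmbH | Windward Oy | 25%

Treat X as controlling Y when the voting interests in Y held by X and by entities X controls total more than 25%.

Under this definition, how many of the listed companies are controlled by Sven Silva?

Sven holds 35% of Stratus, so Sven controls Stratus.
Stratus holds 34% of Quillon, so Sven controls Quillon.
Sven holds 55% of Fennick, so Sven controls Fennick.
Quillon and Fennick together hold 25% + 25% = 50% of Windward, so Sven controls Windward.
No other company's threshold is met.
Sven controls 4 companies.

4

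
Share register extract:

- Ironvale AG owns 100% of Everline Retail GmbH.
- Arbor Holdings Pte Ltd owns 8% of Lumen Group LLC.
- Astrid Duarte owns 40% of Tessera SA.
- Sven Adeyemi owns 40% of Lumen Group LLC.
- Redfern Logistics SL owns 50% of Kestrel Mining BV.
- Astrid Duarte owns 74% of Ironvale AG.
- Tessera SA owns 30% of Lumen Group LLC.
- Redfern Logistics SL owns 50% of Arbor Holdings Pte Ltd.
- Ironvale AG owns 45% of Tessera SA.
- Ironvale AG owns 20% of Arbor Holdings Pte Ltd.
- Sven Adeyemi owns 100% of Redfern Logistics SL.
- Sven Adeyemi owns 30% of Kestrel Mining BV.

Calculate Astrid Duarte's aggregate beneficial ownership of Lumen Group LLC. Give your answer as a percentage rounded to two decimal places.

23.17%

Astrid reaches Lumen along 3 paths.
Via Ironvale → Arbor: 74% × 20% × 8% = 1.184%.
Via Tessera: 40% × 30% = 12%.
Via Ironvale → Tessera: 74% × 45% × 30% = 9.99%.
Total: 1.184% + 12% + 9.99% = 23.174%.
Rounded: 23.17%.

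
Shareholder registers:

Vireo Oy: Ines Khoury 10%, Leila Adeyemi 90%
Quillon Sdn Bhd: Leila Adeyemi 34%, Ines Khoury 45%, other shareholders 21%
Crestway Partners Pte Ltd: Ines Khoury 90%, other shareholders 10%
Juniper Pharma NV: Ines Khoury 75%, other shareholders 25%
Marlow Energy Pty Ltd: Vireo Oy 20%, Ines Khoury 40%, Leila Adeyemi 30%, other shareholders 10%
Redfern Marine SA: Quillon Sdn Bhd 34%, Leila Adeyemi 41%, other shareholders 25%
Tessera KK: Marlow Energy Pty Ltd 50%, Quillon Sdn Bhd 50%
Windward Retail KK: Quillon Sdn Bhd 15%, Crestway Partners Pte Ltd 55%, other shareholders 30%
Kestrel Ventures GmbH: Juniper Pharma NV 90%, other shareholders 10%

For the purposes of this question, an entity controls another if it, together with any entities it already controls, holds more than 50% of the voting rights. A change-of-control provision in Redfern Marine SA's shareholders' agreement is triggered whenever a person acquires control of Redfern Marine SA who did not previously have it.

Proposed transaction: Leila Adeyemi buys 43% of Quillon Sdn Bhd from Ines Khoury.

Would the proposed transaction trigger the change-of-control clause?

The purchase adds only to Leila's holdings (Ines's stake shrinks), so Leila is the only person who could newly come to control Redfern.
Leila holds 90% of Vireo, so Leila controls Vireo.
In Redfern, Leila's side holds only 41%, not > 50%.
So before the transaction, Leila does not control Redfern.
After the purchase, Leila's direct stake in Quillon rises to 34% + 43% = 77%, and Ines's stake falls to 2%.
Leila holds 77% of Quillon, so Leila controls Quillon.
Quillon and Leila together hold 34% + 41% = 75% of Redfern, so Leila controls Redfern.
Leila did not control Redfern before and does after, so the clause is triggered.

Yes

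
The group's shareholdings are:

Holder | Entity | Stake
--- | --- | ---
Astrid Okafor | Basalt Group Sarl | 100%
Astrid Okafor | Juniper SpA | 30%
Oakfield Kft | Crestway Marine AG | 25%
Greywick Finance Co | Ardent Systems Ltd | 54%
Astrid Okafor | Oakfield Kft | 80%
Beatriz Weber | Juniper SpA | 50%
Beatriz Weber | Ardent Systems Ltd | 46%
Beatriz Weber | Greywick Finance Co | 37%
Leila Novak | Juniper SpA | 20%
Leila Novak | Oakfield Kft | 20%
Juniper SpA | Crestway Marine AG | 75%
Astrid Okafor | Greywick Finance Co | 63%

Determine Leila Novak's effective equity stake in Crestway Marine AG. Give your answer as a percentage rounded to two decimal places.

Leila reaches Crestway along 2 paths.
Via Oakfield: 20% × 25% = 5%.
Via Juniper: 20% × 75% = 15%.
Total: 5% + 15% = 20%.
Rounded: 20.00%.

20.00%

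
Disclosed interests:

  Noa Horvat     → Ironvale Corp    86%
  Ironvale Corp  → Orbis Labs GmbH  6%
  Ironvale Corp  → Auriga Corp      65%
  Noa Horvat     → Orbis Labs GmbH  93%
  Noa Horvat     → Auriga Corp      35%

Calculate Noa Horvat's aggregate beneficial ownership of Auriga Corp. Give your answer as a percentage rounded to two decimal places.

90.90%

Noa reaches Auriga along 2 paths.
Direct stake: 35% = 35%.
Via Ironvale: 86% × 65% = 55.9%.
Total: 35% + 55.9% = 90.9%.
Rounded: 90.90%.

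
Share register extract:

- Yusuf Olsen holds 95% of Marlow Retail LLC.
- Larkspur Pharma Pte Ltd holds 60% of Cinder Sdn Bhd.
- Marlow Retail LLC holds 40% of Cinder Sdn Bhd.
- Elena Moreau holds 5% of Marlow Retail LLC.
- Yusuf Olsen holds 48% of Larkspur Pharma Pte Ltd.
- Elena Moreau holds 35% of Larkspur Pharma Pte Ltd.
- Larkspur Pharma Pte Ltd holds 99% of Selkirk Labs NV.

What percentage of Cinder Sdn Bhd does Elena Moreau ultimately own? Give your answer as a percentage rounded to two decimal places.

Elena reaches Cinder along 2 paths.
Via Larkspur: 35% × 60% = 21%.
Via Marlow: 5% × 40% = 2%.
Total: 21% + 2% = 23%.
Rounded: 23.00%.

23.00%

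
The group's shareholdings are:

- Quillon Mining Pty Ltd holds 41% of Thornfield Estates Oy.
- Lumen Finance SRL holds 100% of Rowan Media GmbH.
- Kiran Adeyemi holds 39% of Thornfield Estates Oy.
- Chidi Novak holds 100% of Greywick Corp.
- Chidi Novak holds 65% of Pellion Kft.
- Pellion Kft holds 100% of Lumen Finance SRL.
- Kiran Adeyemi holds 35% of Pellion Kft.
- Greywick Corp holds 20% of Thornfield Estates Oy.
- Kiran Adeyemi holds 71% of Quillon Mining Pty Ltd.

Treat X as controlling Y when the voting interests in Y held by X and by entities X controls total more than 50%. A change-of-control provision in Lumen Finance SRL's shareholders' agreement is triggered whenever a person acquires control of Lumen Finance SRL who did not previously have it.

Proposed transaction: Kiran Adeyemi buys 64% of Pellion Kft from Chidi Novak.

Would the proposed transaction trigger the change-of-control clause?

Yes

The purchase adds only to Kiran's holdings (Chidi's stake shrinks), so Kiran is the only person who could newly come to control Lumen.
Kiran holds 71% of Quillon, so Kiran controls Quillon.
Kiran and Quillon together hold 39% + 41% = 80% of Thornfield, so Kiran controls Thornfield.
Neither Kiran nor any entity Kiran controls holds any voting interest in Lumen.
So before the transaction, Kiran does not control Lumen.
After the purchase, Kiran's direct stake in Pellion rises to 35% + 64% = 99%, and Chidi's stake falls to 1%.
Kiran holds 99% of Pellion, so Kiran controls Pellion.
Pellion holds 100% of Lumen, so Kiran controls Lumen.
Kiran did not control Lumen before and does after, so the clause is triggered.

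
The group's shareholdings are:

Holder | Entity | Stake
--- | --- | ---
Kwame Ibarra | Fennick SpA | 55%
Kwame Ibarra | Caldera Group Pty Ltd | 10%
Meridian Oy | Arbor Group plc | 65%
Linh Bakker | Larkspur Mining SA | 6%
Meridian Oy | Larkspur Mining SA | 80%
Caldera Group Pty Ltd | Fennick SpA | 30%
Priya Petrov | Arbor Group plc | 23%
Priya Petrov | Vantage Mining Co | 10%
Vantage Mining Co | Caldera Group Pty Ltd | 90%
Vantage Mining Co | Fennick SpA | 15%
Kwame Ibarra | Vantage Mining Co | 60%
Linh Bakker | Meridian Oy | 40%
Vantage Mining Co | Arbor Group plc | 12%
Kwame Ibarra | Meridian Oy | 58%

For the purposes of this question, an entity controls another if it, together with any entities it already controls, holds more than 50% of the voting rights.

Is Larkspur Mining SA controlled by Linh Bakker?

Linh's largest direct stake is 40% in Meridian, which does not meet the threshold, so Linh controls no company.
In Larkspur, Linh's side holds only 6%, not > 50%.
So Linh does not control Larkspur.

No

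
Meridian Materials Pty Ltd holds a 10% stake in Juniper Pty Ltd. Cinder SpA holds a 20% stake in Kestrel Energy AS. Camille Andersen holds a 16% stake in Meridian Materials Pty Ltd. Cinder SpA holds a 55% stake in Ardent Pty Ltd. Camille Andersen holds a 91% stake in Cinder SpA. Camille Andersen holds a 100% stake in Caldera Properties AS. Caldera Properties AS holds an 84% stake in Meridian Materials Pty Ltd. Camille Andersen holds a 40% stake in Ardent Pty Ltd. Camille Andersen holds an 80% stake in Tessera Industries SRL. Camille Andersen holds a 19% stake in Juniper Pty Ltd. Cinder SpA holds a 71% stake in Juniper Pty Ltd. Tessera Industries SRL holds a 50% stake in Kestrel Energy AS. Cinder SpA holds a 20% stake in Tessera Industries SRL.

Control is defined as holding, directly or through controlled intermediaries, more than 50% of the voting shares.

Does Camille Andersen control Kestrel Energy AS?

Yes

Camille holds 91% of Cinder, so Camille controls Cinder.
Camille and Cinder together hold 80% + 20% = 100% of Tessera, so Camille controls Tessera.
Tessera and Cinder together hold 50% + 20% = 70% of Kestrel, so Camille controls Kestrel.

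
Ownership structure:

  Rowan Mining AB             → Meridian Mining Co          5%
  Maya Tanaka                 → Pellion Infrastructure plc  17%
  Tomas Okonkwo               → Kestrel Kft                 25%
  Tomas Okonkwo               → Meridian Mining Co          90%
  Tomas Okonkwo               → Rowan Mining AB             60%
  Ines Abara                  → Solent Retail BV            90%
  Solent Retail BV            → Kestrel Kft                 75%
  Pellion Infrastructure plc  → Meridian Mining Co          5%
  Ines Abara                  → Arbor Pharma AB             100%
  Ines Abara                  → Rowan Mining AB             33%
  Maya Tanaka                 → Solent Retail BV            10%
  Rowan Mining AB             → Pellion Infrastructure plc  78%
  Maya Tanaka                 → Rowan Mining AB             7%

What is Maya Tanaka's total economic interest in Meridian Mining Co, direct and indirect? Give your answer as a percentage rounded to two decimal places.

1.47%

Maya reaches Meridian along 3 paths.
Via Rowan → Pellion: 7% × 78% × 5% = 0.273%.
Via Pellion: 17% × 5% = 0.85%.
Via Rowan: 7% × 5% = 0.35%.
Total: 0.273% + 0.85% + 0.35% = 1.473%.
Rounded: 1.47%.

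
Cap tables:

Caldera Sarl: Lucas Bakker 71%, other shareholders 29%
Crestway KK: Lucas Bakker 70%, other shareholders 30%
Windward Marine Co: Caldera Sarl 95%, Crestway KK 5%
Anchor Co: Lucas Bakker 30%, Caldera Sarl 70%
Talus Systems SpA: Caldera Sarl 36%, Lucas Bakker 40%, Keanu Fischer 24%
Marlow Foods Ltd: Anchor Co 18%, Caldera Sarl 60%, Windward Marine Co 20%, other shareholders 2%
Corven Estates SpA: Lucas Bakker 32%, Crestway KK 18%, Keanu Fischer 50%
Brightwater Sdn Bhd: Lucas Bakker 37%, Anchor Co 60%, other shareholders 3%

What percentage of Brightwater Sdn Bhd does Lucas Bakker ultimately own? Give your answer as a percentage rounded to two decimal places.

Lucas reaches Brightwater along 3 paths.
Direct stake: 37% = 37%.
Via Anchor: 30% × 60% = 18%.
Via Caldera → Anchor: 71% × 70% × 60% = 29.82%.
Total: 37% + 18% + 29.82% = 84.82%.

84.82%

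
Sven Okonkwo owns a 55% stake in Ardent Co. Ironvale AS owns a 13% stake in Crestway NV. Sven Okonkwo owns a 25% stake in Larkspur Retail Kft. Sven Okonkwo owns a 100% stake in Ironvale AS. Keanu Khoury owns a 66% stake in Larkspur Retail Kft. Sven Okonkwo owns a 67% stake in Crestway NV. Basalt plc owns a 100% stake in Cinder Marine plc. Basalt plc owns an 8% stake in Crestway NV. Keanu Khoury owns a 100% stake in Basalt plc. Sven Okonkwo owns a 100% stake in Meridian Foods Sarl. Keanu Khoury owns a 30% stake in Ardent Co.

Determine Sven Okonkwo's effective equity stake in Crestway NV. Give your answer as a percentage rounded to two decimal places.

80.00%

Sven reaches Crestway along 2 paths.
Direct stake: 67% = 67%.
Via Ironvale: 100% × 13% = 13%.
Total: 67% + 13% = 80%.
Rounded: 80.00%.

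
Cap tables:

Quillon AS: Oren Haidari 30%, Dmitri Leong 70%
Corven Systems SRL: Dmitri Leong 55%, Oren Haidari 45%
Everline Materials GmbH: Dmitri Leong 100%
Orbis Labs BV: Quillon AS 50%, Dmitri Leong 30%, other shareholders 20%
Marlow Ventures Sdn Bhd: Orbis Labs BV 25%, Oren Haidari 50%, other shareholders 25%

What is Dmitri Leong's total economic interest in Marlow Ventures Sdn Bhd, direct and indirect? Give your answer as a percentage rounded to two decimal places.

Dmitri reaches Marlow along 2 paths.
Via Quillon → Orbis: 70% × 50% × 25% = 8.75%.
Via Orbis: 30% × 25% = 7.5%.
Total: 8.75% + 7.5% = 16.25%.

16.25%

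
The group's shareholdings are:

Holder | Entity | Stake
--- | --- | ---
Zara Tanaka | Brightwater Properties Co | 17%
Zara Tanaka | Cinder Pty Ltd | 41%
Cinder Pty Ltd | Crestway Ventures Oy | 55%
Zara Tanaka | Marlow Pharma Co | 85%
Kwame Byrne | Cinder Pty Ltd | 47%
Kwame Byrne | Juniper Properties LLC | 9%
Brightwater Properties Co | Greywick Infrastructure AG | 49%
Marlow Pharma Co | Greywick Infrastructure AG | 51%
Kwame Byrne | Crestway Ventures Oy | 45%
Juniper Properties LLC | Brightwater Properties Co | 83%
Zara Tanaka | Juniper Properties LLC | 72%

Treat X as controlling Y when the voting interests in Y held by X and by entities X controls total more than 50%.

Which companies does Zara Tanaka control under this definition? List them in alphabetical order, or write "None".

Zara holds 72% of Juniper, so Zara controls Juniper.
Juniper and Zara together hold 83% + 17% = 100% of Brightwater, so Zara controls Brightwater.
Zara holds 85% of Marlow, so Zara controls Marlow.
Brightwater and Marlow together hold 49% + 51% = 100% of Greywick, so Zara controls Greywick.
No other company's threshold is met.

Brightwater Properties Co, Greywick Infrastructure AG, Juniper Properties LLC, Marlow Pharma Co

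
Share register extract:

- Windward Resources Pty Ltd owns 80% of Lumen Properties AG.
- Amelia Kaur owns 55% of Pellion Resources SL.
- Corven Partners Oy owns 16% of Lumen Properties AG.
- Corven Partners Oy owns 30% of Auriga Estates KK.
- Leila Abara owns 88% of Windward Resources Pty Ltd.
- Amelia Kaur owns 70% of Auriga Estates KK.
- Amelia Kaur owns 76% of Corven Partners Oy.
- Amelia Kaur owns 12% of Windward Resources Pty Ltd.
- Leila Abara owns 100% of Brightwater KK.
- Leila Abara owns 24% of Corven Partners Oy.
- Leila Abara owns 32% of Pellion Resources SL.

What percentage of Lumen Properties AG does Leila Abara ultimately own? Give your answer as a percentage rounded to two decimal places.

74.24%

Leila reaches Lumen along 2 paths.
Via Windward: 88% × 80% = 70.4%.
Via Corven: 24% × 16% = 3.84%.
Total: 70.4% + 3.84% = 74.24%.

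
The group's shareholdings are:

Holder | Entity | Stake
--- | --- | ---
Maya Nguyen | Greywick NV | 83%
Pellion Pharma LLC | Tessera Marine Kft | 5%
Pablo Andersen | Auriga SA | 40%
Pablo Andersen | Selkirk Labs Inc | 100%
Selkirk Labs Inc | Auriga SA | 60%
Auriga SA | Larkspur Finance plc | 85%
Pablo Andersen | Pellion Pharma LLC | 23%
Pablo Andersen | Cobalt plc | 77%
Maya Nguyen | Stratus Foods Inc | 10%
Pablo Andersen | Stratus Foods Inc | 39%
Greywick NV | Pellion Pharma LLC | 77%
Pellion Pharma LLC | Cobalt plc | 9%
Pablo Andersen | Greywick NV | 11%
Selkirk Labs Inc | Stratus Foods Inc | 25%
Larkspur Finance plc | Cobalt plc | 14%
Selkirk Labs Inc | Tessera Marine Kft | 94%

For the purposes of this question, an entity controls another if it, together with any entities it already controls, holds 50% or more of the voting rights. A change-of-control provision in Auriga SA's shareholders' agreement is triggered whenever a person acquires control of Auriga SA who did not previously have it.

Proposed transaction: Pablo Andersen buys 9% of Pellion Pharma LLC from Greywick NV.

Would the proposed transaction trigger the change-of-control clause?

No

The purchase adds only to Pablo's holdings (Greywick's stake shrinks), so Pablo is the only person who could newly come to control Auriga.
Pablo holds 100% of Selkirk, so Pablo controls Selkirk.
Pablo and Selkirk together hold 40% + 60% = 100% of Auriga, so Pablo controls Auriga.
So Pablo already controls Auriga before the transaction.
After the purchase, Pablo's direct stake in Pellion rises to 23% + 9% = 32%, and Greywick's stake falls to 68%.
Pablo controlled Auriga already, so this is not a new person acquiring control; every other person's position is unchanged or reduced.
No new person acquires control, so the clause is not triggered.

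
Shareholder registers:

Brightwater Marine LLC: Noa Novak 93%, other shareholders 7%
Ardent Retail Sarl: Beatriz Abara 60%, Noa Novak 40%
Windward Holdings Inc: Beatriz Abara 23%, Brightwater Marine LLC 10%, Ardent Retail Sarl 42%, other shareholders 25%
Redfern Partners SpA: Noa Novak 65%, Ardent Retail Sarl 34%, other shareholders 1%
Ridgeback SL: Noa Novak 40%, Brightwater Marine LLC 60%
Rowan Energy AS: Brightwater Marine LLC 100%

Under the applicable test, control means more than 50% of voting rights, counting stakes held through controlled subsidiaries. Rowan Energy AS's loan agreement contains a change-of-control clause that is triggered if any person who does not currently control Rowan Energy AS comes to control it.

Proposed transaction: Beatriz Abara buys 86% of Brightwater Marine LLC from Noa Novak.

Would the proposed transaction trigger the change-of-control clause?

Yes

The purchase adds only to Beatriz's holdings (Noa's stake shrinks), so Beatriz is the only person who could newly come to control Rowan.
Beatriz holds 60% of Ardent, so Beatriz controls Ardent.
Beatriz and Ardent together hold 23% + 42% = 65% of Windward, so Beatriz controls Windward.
Neither Beatriz nor any entity Beatriz controls holds any voting interest in Rowan.
So before the transaction, Beatriz does not control Rowan.
After the purchase, Beatriz holds 86% of Brightwater directly, and Noa's stake falls to 7%.
Beatriz holds 86% of Brightwater, so Beatriz controls Brightwater.
Brightwater holds 100% of Rowan, so Beatriz controls Rowan.
Beatriz did not control Rowan before and does after, so the clause is triggered.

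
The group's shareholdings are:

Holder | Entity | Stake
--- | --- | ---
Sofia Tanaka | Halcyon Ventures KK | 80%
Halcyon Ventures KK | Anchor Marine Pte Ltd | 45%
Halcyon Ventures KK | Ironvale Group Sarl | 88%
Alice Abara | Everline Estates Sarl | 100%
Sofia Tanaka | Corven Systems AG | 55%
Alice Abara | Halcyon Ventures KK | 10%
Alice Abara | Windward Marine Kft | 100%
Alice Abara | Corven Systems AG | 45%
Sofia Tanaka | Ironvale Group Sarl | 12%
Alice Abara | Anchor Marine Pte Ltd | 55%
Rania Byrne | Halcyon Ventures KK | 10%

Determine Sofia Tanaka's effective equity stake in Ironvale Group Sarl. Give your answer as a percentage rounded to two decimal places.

82.40%

Sofia reaches Ironvale along 2 paths.
Direct stake: 12% = 12%.
Via Halcyon: 80% × 88% = 70.4%.
Total: 12% + 70.4% = 82.4%.
Rounded: 82.40%.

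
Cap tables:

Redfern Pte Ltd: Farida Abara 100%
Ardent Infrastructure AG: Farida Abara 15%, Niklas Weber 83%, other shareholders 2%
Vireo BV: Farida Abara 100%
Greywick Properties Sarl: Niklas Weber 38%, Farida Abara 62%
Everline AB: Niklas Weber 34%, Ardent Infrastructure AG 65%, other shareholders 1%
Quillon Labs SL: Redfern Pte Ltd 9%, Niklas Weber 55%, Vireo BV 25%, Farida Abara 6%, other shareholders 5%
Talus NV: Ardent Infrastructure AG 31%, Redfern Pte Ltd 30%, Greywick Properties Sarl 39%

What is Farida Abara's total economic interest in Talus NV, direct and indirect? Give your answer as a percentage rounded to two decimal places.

58.83%

Farida reaches Talus along 3 paths.
Via Ardent: 15% × 31% = 4.65%.
Via Redfern: 100% × 30% = 30%.
Via Greywick: 62% × 39% = 24.18%.
Total: 4.65% + 30% + 24.18% = 58.83%.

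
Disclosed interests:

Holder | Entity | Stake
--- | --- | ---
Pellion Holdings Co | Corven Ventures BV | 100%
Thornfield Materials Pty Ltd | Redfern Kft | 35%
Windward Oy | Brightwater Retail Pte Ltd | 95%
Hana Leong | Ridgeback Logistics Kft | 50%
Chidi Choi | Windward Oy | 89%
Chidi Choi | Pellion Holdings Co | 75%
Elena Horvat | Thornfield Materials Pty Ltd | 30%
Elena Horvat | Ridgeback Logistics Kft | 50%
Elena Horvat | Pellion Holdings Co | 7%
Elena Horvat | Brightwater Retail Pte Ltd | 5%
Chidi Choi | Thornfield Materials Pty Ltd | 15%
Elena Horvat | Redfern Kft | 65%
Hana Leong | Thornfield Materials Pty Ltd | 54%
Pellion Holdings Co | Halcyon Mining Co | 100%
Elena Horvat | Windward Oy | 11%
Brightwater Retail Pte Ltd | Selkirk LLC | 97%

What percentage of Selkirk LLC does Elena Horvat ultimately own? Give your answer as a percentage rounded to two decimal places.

Elena reaches Selkirk along 2 paths.
Via Brightwater: 5% × 97% = 4.85%.
Via Windward → Brightwater: 11% × 95% × 97% = 10.1365%.
Total: 4.85% + 10.1365% = 14.9865%.
Rounded: 14.99%.

14.99%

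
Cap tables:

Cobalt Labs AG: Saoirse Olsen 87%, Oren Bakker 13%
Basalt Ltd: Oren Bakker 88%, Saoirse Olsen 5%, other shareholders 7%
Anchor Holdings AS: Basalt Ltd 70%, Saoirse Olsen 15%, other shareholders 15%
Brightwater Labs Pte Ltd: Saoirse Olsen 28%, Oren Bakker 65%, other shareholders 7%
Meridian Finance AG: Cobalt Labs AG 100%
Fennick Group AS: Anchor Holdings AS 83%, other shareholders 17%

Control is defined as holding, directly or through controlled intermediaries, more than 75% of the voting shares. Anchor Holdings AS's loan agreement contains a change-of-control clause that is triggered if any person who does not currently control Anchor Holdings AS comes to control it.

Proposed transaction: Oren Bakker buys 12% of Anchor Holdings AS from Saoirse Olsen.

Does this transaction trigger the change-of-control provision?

Yes

The purchase adds only to Oren's holdings (Saoirse's stake shrinks), so Oren is the only person who could newly come to control Anchor.
Oren holds 88% of Basalt, so Oren controls Basalt.
In Anchor, Oren's side holds only 70%, not > 75%.
So before the transaction, Oren does not control Anchor.
After the purchase, Oren holds 12% of Anchor directly, and Saoirse's stake falls to 3%.
Basalt and Oren together hold 70% + 12% = 82% of Anchor, so Oren controls Anchor.
Oren did not control Anchor before and does after, so the clause is triggered.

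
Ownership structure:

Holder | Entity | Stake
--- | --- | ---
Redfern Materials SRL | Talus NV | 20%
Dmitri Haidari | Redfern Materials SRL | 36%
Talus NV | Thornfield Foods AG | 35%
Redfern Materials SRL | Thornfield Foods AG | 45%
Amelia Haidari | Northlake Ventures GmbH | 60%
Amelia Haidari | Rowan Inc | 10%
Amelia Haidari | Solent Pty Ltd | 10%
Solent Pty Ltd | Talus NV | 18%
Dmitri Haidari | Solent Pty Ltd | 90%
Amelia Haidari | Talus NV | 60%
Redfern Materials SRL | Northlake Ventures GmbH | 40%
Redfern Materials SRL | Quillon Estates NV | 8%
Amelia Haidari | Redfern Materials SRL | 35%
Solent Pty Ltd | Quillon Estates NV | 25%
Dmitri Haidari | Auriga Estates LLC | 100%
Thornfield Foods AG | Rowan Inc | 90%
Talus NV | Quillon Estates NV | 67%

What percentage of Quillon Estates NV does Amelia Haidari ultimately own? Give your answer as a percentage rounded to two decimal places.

Amelia reaches Quillon along 5 paths.
Via Redfern → Talus: 35% × 20% × 67% = 4.69%.
Via Talus: 60% × 67% = 40.2%.
Via Solent → Talus: 10% × 18% × 67% = 1.206%.
Via Redfern: 35% × 8% = 2.8%.
Via Solent: 10% × 25% = 2.5%.
Total: 4.69% + 40.2% + 1.206% + 2.8% + 2.5% = 51.396%.
Rounded: 51.40%.

51.40%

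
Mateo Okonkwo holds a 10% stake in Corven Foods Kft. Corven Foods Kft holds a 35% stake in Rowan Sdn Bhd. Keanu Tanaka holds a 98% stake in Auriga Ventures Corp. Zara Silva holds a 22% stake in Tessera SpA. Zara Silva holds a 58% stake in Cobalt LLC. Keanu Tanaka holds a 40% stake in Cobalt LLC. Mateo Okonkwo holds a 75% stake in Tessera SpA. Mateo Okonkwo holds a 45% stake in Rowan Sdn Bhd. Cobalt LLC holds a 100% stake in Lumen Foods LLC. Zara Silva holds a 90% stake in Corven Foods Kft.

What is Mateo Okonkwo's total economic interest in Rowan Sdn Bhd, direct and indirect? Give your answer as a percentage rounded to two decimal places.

Mateo reaches Rowan along 2 paths.
Via Corven: 10% × 35% = 3.5%.
Direct stake: 45% = 45%.
Total: 3.5% + 45% = 48.5%.
Rounded: 48.50%.

48.50%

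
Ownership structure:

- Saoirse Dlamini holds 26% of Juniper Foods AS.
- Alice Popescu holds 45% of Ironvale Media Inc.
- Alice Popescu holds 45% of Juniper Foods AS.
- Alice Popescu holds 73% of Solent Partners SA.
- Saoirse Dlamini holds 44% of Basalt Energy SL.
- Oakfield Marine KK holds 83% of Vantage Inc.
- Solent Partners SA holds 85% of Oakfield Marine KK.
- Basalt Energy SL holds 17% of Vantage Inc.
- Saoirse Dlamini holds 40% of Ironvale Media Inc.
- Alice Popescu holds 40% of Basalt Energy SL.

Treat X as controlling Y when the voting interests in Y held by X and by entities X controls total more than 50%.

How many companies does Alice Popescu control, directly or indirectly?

3

Alice holds 73% of Solent, so Alice controls Solent.
Solent holds 85% of Oakfield, so Alice controls Oakfield.
Oakfield holds 83% of Vantage, so Alice controls Vantage.
No other company's threshold is met.
Alice controls 3 companies.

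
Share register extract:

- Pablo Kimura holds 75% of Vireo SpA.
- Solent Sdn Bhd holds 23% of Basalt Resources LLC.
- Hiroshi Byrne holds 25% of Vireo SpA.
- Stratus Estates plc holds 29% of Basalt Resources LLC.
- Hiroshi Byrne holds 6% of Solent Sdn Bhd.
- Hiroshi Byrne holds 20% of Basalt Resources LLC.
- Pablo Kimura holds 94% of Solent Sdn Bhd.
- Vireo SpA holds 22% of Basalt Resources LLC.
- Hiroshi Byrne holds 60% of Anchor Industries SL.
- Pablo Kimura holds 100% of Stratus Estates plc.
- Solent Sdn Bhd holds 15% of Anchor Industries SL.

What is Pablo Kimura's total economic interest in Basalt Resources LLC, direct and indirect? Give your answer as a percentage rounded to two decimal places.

67.12%

Pablo reaches Basalt along 3 paths.
Via Solent: 94% × 23% = 21.62%.
Via Stratus: 100% × 29% = 29%.
Via Vireo: 75% × 22% = 16.5%.
Total: 21.62% + 29% + 16.5% = 67.12%.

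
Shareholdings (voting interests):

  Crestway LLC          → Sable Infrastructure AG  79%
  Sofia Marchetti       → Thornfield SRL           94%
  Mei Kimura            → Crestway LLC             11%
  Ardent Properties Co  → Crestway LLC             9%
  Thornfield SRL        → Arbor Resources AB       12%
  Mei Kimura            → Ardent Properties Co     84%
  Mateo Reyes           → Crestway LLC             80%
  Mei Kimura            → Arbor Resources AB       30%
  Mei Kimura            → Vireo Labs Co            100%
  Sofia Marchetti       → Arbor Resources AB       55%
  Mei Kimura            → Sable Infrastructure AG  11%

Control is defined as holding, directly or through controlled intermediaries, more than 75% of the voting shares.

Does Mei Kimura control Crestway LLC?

No

Mei holds 84% of Ardent, so Mei controls Ardent.
Mei holds 100% of Vireo, so Mei controls Vireo.
In Crestway, Mei's side holds only 9% + 11% = 20%, not > 75%.
So Mei does not control Crestway.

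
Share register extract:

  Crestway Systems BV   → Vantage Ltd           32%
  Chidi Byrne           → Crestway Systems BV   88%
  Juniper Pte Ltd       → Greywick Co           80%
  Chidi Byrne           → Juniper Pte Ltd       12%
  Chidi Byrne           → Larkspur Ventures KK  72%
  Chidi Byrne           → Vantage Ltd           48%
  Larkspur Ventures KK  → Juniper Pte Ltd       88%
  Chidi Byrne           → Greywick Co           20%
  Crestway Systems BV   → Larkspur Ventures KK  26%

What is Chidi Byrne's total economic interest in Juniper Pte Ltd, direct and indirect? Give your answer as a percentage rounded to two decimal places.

95.49%

Chidi reaches Juniper along 3 paths.
Direct stake: 12% = 12%.
Via Larkspur: 72% × 88% = 63.36%.
Via Crestway → Larkspur: 88% × 26% × 88% = 20.1344%.
Total: 12% + 63.36% + 20.1344% = 95.4944%.
Rounded: 95.49%.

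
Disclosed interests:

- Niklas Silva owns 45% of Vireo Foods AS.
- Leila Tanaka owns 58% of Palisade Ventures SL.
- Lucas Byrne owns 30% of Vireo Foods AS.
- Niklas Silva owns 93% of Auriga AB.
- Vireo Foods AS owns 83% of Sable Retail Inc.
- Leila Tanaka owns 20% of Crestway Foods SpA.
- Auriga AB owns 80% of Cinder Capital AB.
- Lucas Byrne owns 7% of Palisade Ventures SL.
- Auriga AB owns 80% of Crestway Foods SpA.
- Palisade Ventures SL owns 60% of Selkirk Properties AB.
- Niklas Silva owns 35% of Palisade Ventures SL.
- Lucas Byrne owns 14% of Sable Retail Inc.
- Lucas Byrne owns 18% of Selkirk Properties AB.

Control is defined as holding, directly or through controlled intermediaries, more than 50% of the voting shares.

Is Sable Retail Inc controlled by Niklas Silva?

Niklas holds 93% of Auriga, so Niklas controls Auriga.
Auriga holds 80% of Crestway, so Niklas controls Crestway.
Auriga holds 80% of Cinder, so Niklas controls Cinder.
Neither Niklas nor any entity Niklas controls holds any voting interest in Sable.
So Niklas does not control Sable.

No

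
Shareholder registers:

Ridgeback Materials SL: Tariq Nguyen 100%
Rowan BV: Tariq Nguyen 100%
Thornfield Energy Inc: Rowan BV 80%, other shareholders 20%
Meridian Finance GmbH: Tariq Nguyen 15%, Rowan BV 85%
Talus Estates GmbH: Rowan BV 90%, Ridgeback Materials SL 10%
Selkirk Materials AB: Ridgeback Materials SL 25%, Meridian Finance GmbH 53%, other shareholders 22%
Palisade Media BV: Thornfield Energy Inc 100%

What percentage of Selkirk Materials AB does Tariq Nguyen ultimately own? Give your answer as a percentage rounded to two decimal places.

Tariq reaches Selkirk along 3 paths.
Via Ridgeback: 100% × 25% = 25%.
Via Meridian: 15% × 53% = 7.95%.
Via Rowan → Meridian: 100% × 85% × 53% = 45.05%.
Total: 25% + 7.95% + 45.05% = 78%.
Rounded: 78.00%.

78.00%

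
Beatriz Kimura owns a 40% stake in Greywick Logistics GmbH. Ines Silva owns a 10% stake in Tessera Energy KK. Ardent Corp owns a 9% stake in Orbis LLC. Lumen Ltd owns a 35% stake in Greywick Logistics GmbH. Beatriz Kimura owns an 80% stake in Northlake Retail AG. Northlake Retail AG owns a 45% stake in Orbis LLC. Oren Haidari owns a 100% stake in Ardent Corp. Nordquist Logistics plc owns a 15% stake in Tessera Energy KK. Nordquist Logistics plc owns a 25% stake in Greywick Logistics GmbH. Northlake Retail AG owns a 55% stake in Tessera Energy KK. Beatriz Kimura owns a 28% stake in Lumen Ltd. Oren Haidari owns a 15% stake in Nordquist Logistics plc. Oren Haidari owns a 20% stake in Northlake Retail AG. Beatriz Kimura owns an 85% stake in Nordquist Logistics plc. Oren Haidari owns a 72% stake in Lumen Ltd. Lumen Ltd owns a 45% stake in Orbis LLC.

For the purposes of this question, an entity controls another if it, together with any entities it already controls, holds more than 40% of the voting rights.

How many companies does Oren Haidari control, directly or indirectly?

3

Oren holds 72% of Lumen, so Oren controls Lumen.
Oren holds 100% of Ardent, so Oren controls Ardent.
Lumen and Ardent together hold 45% + 9% = 54% of Orbis, so Oren controls Orbis.
No other company's threshold is met.
Oren controls 3 companies.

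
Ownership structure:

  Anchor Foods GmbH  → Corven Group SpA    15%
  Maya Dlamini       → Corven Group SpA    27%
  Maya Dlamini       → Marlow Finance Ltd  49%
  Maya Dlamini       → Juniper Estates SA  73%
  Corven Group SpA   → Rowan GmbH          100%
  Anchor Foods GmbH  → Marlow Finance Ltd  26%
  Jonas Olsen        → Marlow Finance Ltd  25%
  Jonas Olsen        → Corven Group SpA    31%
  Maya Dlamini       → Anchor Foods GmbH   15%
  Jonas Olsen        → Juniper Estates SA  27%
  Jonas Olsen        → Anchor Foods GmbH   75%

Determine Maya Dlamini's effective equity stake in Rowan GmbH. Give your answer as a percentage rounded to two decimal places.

29.25%

Maya reaches Rowan along 2 paths.
Via Corven: 27% × 100% = 27%.
Via Anchor → Corven: 15% × 15% × 100% = 2.25%.
Total: 27% + 2.25% = 29.25%.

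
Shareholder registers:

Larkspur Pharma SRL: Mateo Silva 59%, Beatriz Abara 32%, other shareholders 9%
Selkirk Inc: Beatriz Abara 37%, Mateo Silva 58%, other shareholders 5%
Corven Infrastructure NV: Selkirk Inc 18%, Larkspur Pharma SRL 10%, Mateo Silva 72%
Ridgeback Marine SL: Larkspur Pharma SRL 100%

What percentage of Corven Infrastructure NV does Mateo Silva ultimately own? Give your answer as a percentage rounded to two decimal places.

Mateo reaches Corven along 3 paths.
Via Selkirk: 58% × 18% = 10.44%.
Via Larkspur: 59% × 10% = 5.9%.
Direct stake: 72% = 72%.
Total: 10.44% + 5.9% + 72% = 88.34%.

88.34%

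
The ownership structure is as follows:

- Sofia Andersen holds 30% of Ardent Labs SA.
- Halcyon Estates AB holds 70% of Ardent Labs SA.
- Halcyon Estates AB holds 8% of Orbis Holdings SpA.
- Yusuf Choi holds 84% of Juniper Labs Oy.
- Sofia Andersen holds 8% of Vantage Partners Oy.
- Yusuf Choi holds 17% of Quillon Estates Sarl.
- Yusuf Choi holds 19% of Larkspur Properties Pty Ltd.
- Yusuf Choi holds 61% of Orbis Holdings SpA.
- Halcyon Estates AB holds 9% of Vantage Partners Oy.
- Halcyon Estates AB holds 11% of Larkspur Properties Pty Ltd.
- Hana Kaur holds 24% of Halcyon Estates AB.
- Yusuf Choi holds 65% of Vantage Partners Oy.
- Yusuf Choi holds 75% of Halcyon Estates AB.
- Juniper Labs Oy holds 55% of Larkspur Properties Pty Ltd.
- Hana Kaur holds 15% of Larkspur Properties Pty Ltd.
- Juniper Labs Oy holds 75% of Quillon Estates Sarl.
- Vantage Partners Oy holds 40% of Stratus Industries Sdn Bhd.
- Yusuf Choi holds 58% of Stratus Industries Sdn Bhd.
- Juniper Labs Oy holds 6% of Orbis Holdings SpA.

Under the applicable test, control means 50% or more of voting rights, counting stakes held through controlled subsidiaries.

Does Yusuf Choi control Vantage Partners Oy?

Yes

Yusuf holds 75% of Halcyon, so Yusuf controls Halcyon.
Halcyon and Yusuf together hold 9% + 65% = 74% of Vantage, so Yusuf controls Vantage.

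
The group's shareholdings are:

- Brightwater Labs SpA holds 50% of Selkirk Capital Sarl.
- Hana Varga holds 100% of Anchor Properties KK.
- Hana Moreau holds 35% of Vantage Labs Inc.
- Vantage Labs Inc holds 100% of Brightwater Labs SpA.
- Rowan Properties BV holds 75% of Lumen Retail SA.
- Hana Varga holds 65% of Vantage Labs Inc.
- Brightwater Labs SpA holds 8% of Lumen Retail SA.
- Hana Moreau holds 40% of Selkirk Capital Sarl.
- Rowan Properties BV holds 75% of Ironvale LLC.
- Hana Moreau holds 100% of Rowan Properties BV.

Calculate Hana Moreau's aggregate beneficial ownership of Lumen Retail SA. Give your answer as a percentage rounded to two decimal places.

77.80%

Hana Moreau reaches Lumen along 2 paths.
Via Vantage → Brightwater: 35% × 100% × 8% = 2.8%.
Via Rowan: 100% × 75% = 75%.
Total: 2.8% + 75% = 77.8%.
Rounded: 77.80%.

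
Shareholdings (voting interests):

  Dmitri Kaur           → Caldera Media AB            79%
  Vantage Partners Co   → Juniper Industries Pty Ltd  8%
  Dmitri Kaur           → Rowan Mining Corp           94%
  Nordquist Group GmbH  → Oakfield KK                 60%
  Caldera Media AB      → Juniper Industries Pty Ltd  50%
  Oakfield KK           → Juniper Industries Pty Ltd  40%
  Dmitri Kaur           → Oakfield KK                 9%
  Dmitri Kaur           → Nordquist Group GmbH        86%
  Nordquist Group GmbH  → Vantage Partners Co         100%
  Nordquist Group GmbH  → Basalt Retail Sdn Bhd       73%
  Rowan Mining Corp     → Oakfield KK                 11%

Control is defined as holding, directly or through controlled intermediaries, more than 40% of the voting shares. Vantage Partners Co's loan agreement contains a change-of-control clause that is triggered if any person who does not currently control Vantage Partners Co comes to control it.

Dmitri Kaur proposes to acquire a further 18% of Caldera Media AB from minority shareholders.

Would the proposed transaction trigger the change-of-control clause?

No

The purchase changes only Dmitri's holdings, so Dmitri is the only person who could newly come to control Vantage.
Dmitri holds 86% of Nordquist, so Dmitri controls Nordquist.
Nordquist holds 100% of Vantage, so Dmitri controls Vantage.
So Dmitri already controls Vantage before the transaction.
After the purchase, Dmitri's direct stake in Caldera rises to 79% + 18% = 97%.
Dmitri controlled Vantage already, so this is not a new person acquiring control; every other person's position is unchanged or reduced.
No new person acquires control, so the clause is not triggered.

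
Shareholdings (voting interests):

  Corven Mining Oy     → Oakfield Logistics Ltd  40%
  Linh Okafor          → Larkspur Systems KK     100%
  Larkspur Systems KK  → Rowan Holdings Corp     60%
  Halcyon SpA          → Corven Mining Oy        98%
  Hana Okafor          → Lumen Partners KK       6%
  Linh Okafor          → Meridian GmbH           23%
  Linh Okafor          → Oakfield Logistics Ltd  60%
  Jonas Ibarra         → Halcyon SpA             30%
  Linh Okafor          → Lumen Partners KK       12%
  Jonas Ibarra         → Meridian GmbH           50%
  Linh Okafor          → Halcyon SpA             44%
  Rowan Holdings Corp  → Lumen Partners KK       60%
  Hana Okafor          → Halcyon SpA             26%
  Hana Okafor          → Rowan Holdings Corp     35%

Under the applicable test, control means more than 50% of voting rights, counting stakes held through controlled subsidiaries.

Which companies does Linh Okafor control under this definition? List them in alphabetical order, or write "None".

Linh holds 100% of Larkspur, so Linh controls Larkspur.
Larkspur holds 60% of Rowan, so Linh controls Rowan.
Linh holds 60% of Oakfield, so Linh controls Oakfield.
Rowan and Linh together hold 60% + 12% = 72% of Lumen, so Linh controls Lumen.
No other company's threshold is met.

Larkspur Systems KK, Lumen Partners KK, Oakfield Logistics Ltd, Rowan Holdings Corp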